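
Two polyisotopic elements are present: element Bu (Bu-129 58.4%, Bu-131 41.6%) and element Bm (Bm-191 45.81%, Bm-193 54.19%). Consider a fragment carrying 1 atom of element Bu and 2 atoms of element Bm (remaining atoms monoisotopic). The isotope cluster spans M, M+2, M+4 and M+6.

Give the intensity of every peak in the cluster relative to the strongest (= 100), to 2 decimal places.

32.42 : 99.79 : 100.00 : 32.31

Element Bu pattern (n=1): 0.5840 : 0.4160
Element Bm pattern (n=2): 0.20985561 : 0.49648878 : 0.29365561
Convolve the two distributions (both contribute in 2-u steps):
  M: 0.5840×0.20985561 = 0.122556
  M+2: 0.5840×0.49648878 + 0.4160×0.20985561 = 0.377249
  M+4: 0.5840×0.29365561 + 0.4160×0.49648878 = 0.378034
  M+6: 0.4160×0.29365561 = 0.122161
Scale to base peak (0.378034) = 100: 32.42 : 99.79 : 100.00 : 32.31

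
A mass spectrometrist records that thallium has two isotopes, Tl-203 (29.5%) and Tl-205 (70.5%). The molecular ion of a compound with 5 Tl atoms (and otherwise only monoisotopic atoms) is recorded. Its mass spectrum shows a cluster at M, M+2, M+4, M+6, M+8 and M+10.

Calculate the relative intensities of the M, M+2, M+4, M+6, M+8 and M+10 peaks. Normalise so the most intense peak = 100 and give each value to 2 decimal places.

0.61 : 7.33 : 35.02 : 83.69 : 100.00 : 47.80

The 5 Tl atoms are independent, so intensities follow the terms of (0.295 + 0.705)^5.
P(M) = 0.295^5 = 0.002234
P(M+2) = 5 × 0.295^4 × 0.705^1 = 0.026696
P(M+4) = 10 × 0.295^3 × 0.705^2 = 0.127598
P(M+6) = 10 × 0.295^2 × 0.705^3 = 0.304938
P(M+8) = 5 × 0.295^1 × 0.705^4 = 0.364375
P(M+10) = 0.705^5 = 0.174159
The M+8 peak is largest (0.364375); scaling to 100 gives 0.61 : 7.33 : 35.02 : 83.69 : 100.00 : 47.80.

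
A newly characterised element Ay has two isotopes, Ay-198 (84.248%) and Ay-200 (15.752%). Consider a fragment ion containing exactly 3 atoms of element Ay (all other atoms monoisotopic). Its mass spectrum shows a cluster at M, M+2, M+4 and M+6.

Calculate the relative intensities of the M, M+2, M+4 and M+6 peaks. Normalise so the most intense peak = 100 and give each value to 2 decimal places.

100.00 : 56.09 : 10.49 : 0.65

The 3 Ay atoms are independent, so intensities follow the terms of (0.84248 + 0.15752)^3.
P(M) = 0.84248^3 = 0.597969
P(M+2) = 3 × 0.84248^2 × 0.15752^1 = 0.335410
P(M+4) = 3 × 0.84248^1 × 0.15752^2 = 0.062712
P(M+6) = 0.15752^3 = 0.003908
The M peak is largest (0.597969); scaling to 100 gives 100.00 : 56.09 : 10.49 : 0.65.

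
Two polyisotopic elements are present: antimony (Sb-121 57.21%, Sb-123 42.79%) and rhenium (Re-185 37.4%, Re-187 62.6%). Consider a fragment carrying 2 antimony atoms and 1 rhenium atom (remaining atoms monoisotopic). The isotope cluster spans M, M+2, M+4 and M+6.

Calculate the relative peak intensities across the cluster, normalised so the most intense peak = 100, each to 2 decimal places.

Antimony pattern (n=2): 0.32729841 : 0.48960318 : 0.18309841
Rhenium pattern (n=1): 0.3740 : 0.6260
Convolve the two distributions (both contribute in 2-u steps):
  M: 0.32729841×0.3740 = 0.122410
  M+2: 0.32729841×0.6260 + 0.48960318×0.3740 = 0.388000
  M+4: 0.48960318×0.6260 + 0.18309841×0.3740 = 0.374970
  M+6: 0.18309841×0.6260 = 0.114620
Scale to base peak (0.388000) = 100: 31.55 : 100.00 : 96.64 : 29.54

31.55 : 100.00 : 96.64 : 29.54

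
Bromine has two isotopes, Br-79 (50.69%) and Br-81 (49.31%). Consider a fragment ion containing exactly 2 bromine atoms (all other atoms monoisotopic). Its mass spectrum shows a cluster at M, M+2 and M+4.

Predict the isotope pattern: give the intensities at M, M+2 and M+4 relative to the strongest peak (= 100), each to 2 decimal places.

51.40 : 100.00 : 48.64

The 2 Br atoms are independent, so intensities follow the terms of (0.5069 + 0.4931)^2.
P(M) = 0.5069^2 = 0.256948
P(M+2) = 2 × 0.5069^1 × 0.4931^1 = 0.499905
P(M+4) = 0.4931^2 = 0.243148
The M+2 peak is largest (0.499905); scaling to 100 gives 51.40 : 100.00 : 48.64.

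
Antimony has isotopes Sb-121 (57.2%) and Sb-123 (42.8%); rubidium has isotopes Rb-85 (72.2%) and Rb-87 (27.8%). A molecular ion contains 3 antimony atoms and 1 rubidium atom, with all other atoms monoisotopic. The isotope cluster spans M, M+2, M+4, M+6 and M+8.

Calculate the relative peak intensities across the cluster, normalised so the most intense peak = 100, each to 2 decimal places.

Antimony pattern (n=3): 0.18714925 : 0.42010426 : 0.31434374 : 0.07840275
Rubidium pattern (n=1): 0.7220 : 0.2780
Convolve the two distributions (both contribute in 2-u steps):
  M: 0.18714925×0.7220 = 0.135122
  M+2: 0.18714925×0.2780 + 0.42010426×0.7220 = 0.355343
  M+4: 0.42010426×0.2780 + 0.31434374×0.7220 = 0.343745
  M+6: 0.31434374×0.2780 + 0.07840275×0.7220 = 0.143994
  M+8: 0.07840275×0.2780 = 0.021796
Scale to base peak (0.355343) = 100: 38.03 : 100.00 : 96.74 : 40.52 : 6.13

38.03 : 100.00 : 96.74 : 40.52 : 6.13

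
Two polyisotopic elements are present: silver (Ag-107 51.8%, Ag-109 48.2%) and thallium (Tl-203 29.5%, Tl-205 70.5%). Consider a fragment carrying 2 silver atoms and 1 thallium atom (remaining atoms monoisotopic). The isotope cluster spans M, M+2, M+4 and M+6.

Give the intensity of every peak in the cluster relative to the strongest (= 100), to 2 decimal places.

18.82 : 80.00 : 100.00 : 38.94

Silver pattern (n=2): 0.268324 : 0.499352 : 0.232324
Thallium pattern (n=1): 0.2950 : 0.7050
Convolve the two distributions (both contribute in 2-u steps):
  M: 0.268324×0.2950 = 0.079156
  M+2: 0.268324×0.7050 + 0.499352×0.2950 = 0.336477
  M+4: 0.499352×0.7050 + 0.232324×0.2950 = 0.420579
  M+6: 0.232324×0.7050 = 0.163788
Scale to base peak (0.420579) = 100: 18.82 : 80.00 : 100.00 : 38.94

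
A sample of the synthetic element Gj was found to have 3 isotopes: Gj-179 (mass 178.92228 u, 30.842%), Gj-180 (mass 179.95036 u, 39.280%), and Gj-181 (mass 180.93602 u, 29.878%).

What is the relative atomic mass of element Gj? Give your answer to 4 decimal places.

The abundance-weighted mean is 0.30842 × 178.92228 + 0.39280 × 179.95036 + 0.29878 × 180.93602
= 55.183210 + 70.684501 + 54.060064 = 179.927775 u

179.9278 u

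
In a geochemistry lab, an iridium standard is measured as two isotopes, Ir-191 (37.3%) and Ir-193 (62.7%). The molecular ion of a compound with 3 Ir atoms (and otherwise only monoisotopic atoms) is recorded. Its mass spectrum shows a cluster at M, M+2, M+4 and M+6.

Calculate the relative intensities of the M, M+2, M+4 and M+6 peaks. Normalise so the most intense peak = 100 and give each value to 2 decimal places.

11.80 : 59.49 : 100.00 : 56.03

Expanding (0.373 + 0.627)^3:
P(M) = 0.373^3 = 0.051895
P(M+2) = 3 × 0.373^2 × 0.627^1 = 0.261702
P(M+4) = 3 × 0.373^1 × 0.627^2 = 0.439911
P(M+6) = 0.627^3 = 0.246492
The M+4 peak is largest (0.439911); scaling to 100 gives 11.80 : 59.49 : 100.00 : 56.03.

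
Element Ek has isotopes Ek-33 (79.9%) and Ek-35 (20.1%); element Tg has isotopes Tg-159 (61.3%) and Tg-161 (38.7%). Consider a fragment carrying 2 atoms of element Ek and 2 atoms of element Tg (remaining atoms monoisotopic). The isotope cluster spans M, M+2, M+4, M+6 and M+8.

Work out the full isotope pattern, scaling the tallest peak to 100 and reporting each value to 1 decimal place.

56.6 : 100.0 : 62.1 : 15.9 : 1.4

Element Ek pattern (n=2): 0.638401 : 0.321198 : 0.040401
Element Tg pattern (n=2): 0.375769 : 0.474462 : 0.149769
Convolve the two distributions (both contribute in 2-u steps):
  M: 0.638401×0.375769 = 0.239891
  M+2: 0.638401×0.474462 + 0.321198×0.375769 = 0.423593
  M+4: 0.638401×0.149769 + 0.321198×0.474462 + 0.040401×0.375769 = 0.263190
  M+6: 0.321198×0.149769 + 0.040401×0.474462 = 0.067274
  M+8: 0.040401×0.149769 = 0.006051
Scale to base peak (0.423593) = 100: 56.6 : 100.0 : 62.1 : 15.9 : 1.4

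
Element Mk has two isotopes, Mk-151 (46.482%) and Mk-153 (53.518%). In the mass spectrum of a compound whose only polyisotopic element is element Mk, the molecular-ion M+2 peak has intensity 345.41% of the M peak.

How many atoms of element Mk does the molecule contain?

3

With n Mk atoms, P(M+2)/P(M) = C(n,1)·p^(n−1)q / p^n = n·q/p = n · 0.53518/0.46482.
n = 3.4541 × 0.46482/0.53518 = 3.00 ≈ 3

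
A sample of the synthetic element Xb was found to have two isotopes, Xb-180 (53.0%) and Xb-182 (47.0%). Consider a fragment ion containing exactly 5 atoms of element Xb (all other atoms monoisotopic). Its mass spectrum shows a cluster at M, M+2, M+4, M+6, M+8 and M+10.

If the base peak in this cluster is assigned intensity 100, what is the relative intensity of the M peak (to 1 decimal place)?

12.7

Term probabilities: M 0.0418, M+2 0.1854, M+4 0.3289, M+6 0.2916, M+8 0.1293, M+10 0.0229. Base peak = M+4.
P(M+4) = C(5,2) × 0.530^3 × 0.470^2 = 10 × 0.148877 × 0.2209 = 0.328869 (base)
P(M) = C(5,0) × 0.530^5 × 0.470^0 = 1 × 0.04181955 × 1.0000 = 0.041820
Relative intensity = 0.041820 / 0.328869 × 100 = 12.7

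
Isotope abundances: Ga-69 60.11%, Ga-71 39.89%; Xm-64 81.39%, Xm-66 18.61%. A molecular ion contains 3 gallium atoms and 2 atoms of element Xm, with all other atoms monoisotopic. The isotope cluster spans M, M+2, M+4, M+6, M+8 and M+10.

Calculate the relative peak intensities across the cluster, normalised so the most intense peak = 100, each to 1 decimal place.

Gallium pattern (n=3): 0.21719018 : 0.43239309 : 0.28694328 : 0.06347345
Element Xm pattern (n=2): 0.66243321 : 0.30293358 : 0.03463321
Convolve the two distributions (both contribute in 2-u steps):
  M: 0.21719018×0.66243321 = 0.143874
  M+2: 0.21719018×0.30293358 + 0.43239309×0.66243321 = 0.352226
  M+4: 0.21719018×0.03463321 + 0.43239309×0.30293358 + 0.28694328×0.66243321 = 0.328589
  M+6: 0.43239309×0.03463321 + 0.28694328×0.30293358 + 0.06347345×0.66243321 = 0.143947
  M+8: 0.28694328×0.03463321 + 0.06347345×0.30293358 = 0.029166
  M+10: 0.06347345×0.03463321 = 0.002198
Scale to base peak (0.352226) = 100: 40.8 : 100.0 : 93.3 : 40.9 : 8.3 : 0.6

40.8 : 100.0 : 93.3 : 40.9 : 8.3 : 0.6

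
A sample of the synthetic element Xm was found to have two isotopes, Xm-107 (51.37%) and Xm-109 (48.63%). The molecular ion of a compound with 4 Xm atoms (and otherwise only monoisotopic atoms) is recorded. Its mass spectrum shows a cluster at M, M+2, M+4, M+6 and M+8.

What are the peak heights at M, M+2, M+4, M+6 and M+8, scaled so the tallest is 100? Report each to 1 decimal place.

18.6 : 70.4 : 100.0 : 63.1 : 14.9

The 4 Xm atoms are independent, so intensities follow the terms of (0.5137 + 0.4863)^4.
P(M) = 0.5137^4 = 0.069637
P(M+2) = 4 × 0.5137^3 × 0.4863^1 = 0.263690
P(M+4) = 6 × 0.5137^2 × 0.4863^2 = 0.374437
P(M+6) = 4 × 0.5137^1 × 0.4863^3 = 0.236310
P(M+8) = 0.4863^4 = 0.055926
The M+4 peak is largest (0.374437); scaling to 100 gives 18.6 : 70.4 : 100.0 : 63.1 : 14.9.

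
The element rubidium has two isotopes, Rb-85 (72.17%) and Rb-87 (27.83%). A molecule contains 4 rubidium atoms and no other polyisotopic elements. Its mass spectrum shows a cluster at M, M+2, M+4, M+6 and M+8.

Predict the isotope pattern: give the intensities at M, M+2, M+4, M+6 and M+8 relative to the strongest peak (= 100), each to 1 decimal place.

64.8 : 100.0 : 57.8 : 14.9 : 1.4

Expanding (0.7217 + 0.2783)^4:
P(M) = 0.7217^4 = 0.271286
P(M+2) = 4 × 0.7217^3 × 0.2783^1 = 0.418450
P(M+4) = 6 × 0.7217^2 × 0.2783^2 = 0.242042
P(M+6) = 4 × 0.7217^1 × 0.2783^3 = 0.062224
P(M+8) = 0.2783^4 = 0.005999
The M+2 peak is largest (0.418450); scaling to 100 gives 64.8 : 100.0 : 57.8 : 14.9 : 1.4.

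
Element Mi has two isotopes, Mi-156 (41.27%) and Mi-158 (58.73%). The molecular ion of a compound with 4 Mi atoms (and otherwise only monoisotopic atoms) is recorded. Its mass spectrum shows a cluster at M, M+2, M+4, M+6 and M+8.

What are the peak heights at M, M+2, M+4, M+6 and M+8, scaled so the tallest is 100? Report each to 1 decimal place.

The 4 Mi atoms are independent, so intensities follow the terms of (0.4127 + 0.5873)^4.
P(M) = 0.4127^4 = 0.029009
P(M+2) = 4 × 0.4127^3 × 0.5873^1 = 0.165129
P(M+4) = 6 × 0.4127^2 × 0.5873^2 = 0.352485
P(M+6) = 4 × 0.4127^1 × 0.5873^3 = 0.334406
P(M+8) = 0.5873^4 = 0.118971
The M+4 peak is largest (0.352485); scaling to 100 gives 8.2 : 46.8 : 100.0 : 94.9 : 33.8.

8.2 : 46.8 : 100.0 : 94.9 : 33.8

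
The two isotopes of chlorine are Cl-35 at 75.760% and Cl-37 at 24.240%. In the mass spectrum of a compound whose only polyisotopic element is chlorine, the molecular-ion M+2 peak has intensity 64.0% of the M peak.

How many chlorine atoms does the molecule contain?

For n independent Cl atoms, I(M+2)/I(M) = n · (abundance Cl-37) / (abundance Cl-35) = n · 0.24240/0.75760.
n = 0.640 × 0.75760/0.24240 = 2.00 ≈ 2

2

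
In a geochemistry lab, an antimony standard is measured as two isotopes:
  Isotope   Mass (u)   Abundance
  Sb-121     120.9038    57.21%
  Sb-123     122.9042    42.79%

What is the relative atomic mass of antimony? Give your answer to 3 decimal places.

121.760 u

Ar = Σ fᵢ·mᵢ = 0.5721 × 120.9038 + 0.4279 × 122.9042
= 69.16906 + 52.59071 = 121.75977 u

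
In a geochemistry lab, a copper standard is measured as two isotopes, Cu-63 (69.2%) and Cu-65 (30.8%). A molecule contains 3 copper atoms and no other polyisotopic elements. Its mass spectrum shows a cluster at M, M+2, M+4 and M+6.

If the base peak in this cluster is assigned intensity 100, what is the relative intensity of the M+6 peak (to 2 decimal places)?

Binomial terms of (0.692 + 0.308)^3: M 0.3314, M+2 0.4425, M+4 0.1969, M+6 0.0292 → M+2 is the base peak.
P(M+2) = C(3,1) × 0.692^2 × 0.308^1 = 3 × 0.478864 × 0.3080 = 0.442470 (base)
P(M+6) = C(3,3) × 0.692^0 × 0.308^3 = 1 × 1.0000 × 0.02921811 = 0.029218
Relative intensity = 0.029218 / 0.442470 × 100 = 6.60

6.60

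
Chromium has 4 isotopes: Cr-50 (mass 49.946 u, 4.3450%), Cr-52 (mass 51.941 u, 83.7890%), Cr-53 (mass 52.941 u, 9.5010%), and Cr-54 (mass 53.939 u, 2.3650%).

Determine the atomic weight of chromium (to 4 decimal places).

Ar = Σ fᵢ·mᵢ = 0.043450 × 49.946 + 0.837890 × 51.941 + 0.095010 × 52.941 + 0.023650 × 53.939
= 2.17015 + 43.52084 + 5.02992 + 1.27566 = 51.99657 u

51.9966 u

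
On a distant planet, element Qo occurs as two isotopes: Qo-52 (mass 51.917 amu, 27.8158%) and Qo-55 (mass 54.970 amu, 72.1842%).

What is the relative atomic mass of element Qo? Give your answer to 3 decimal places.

54.121 amu

Average mass = Σ (abundance × isotope mass) = 0.278158 × 51.917 + 0.721842 × 54.970
= 14.4411 + 39.6797 = 54.1208 amu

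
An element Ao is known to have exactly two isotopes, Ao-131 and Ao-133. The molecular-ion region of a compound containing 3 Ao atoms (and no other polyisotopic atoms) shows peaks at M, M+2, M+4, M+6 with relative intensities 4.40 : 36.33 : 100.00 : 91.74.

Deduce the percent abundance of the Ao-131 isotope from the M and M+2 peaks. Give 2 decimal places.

Let p = fractional abundance of Ao-131. I(M+2)/I(M) = [C(3,1)·p^2·(1−p)] / p^3 = 3·(1−p)/p = 36.33/4.40 = 8.2568
(1−p)/p = 8.2568/3 = 2.7523  ⇒  p = 1/(1 + 2.7523) = 0.2665
Ao-131: 26.65%, Ao-133: 73.35%.

26.65%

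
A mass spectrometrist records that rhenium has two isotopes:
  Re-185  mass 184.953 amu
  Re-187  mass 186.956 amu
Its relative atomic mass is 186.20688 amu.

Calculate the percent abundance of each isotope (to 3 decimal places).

Writing the weighted mean with unknown fraction x of Re-185:
184.953·x + 186.956·(1 − x) = 186.20688
(184.953 − 186.956)·x = 186.20688 − 186.956
x = -0.74912 / -2.003 = 0.37400 → 37.400% Re-185, 62.600% Re-187.

Re-185: 37.400%, Re-187: 62.600%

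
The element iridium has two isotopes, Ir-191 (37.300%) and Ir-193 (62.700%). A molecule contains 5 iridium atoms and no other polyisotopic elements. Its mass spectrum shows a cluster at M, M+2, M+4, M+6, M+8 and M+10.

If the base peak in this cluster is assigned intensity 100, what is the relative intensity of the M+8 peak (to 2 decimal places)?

Binomial terms of (0.37300 + 0.62700)^5: M 0.0072, M+2 0.0607, M+4 0.2040, M+6 0.3429, M+8 0.2882, M+10 0.0969 → M+6 is the base peak.
P(M+6) = C(5,3) × 0.37300^2 × 0.62700^3 = 10 × 0.139129 × 0.24649188 = 0.342942 (base)
P(M+8) = C(5,4) × 0.37300^1 × 0.62700^4 = 5 × 0.3730 × 0.15455041 = 0.288237
Relative intensity = 0.288237 / 0.342942 × 100 = 84.05

84.05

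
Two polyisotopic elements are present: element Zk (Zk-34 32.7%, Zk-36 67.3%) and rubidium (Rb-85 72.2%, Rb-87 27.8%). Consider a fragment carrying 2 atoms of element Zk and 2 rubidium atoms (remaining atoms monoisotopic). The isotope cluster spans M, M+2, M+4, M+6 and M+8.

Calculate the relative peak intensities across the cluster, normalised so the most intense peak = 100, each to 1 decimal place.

13.2 : 64.7 : 100.0 : 51.3 : 8.3

Element Zk pattern (n=2): 0.106929 : 0.440142 : 0.452929
Rubidium pattern (n=2): 0.521284 : 0.401432 : 0.077284
Convolve the two distributions (both contribute in 2-u steps):
  M: 0.106929×0.521284 = 0.055740
  M+2: 0.106929×0.401432 + 0.440142×0.521284 = 0.272364
  M+4: 0.106929×0.077284 + 0.440142×0.401432 + 0.452929×0.521284 = 0.421056
  M+6: 0.440142×0.077284 + 0.452929×0.401432 = 0.215836
  M+8: 0.452929×0.077284 = 0.035004
Scale to base peak (0.421056) = 100: 13.2 : 64.7 : 100.0 : 51.3 : 8.3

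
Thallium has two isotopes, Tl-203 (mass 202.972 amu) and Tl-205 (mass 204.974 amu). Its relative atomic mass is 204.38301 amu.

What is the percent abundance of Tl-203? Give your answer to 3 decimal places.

29.520%

Writing the weighted mean with unknown fraction x of Tl-203:
202.972·x + 204.974·(1 − x) = 204.38301
(202.972 − 204.974)·x = 204.38301 − 204.974
x = -0.59099 / -2.002 = 0.29520 → 29.520% Tl-203, 70.480% Tl-205.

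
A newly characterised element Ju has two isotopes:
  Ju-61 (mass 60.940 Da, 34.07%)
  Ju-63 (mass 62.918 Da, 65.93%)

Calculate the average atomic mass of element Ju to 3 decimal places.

62.244 Da

The abundance-weighted mean is 0.3407 × 60.940 + 0.6593 × 62.918
= 20.7623 + 41.4818 = 62.2441 Da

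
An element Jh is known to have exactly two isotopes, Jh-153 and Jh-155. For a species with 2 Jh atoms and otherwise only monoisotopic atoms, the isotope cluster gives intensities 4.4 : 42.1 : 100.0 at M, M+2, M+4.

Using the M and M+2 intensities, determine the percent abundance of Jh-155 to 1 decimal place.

If p is the fraction of Jh that is Jh-153, then I(M+2)/I(M) = [C(2,1)·p^1·(1−p)] / p^2 = 2·(1−p)/p = 42.1/4.4 = 9.5682
(1−p)/p = 9.5682/2 = 4.7841  ⇒  p = 1/(1 + 4.7841) = 0.1729
Jh-153: 17.3%, Jh-155: 82.7%.

82.7%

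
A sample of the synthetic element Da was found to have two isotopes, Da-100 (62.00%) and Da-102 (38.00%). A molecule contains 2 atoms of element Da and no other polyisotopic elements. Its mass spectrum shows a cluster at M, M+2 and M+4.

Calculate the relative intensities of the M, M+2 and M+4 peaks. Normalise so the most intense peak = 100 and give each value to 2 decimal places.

The 2 Da atoms are independent, so intensities follow the terms of (0.6200 + 0.3800)^2.
P(M) = 0.6200^2 = 0.384400
P(M+2) = 2 × 0.6200^1 × 0.3800^1 = 0.471200
P(M+4) = 0.3800^2 = 0.144400
The M+2 peak is largest (0.471200); scaling to 100 gives 81.58 : 100.00 : 30.65.

81.58 : 100.00 : 30.65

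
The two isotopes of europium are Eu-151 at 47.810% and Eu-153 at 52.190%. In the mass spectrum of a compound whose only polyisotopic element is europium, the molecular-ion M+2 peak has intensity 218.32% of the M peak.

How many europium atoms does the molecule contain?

The M+2/M ratio from n Eu atoms is n · q/p = n · 0.52190/0.47810.
n = 2.1832 × 0.47810/0.52190 = 2.00 ≈ 2

2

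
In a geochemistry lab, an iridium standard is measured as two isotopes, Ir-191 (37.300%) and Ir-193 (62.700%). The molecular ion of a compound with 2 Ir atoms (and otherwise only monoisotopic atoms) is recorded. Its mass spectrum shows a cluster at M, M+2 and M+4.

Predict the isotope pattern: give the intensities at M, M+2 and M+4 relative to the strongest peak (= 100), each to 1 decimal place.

The 2 Ir atoms are independent, so intensities follow the terms of (0.37300 + 0.62700)^2.
P(M) = 0.37300^2 = 0.139129
P(M+2) = 2 × 0.37300^1 × 0.62700^1 = 0.467742
P(M+4) = 0.62700^2 = 0.393129
The M+2 peak is largest (0.467742); scaling to 100 gives 29.7 : 100.0 : 84.0.

29.7 : 100.0 : 84.0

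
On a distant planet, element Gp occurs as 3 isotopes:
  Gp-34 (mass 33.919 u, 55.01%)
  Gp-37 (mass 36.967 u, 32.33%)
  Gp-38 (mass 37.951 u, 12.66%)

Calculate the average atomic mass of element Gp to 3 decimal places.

The abundance-weighted mean is 0.5501 × 33.919 + 0.3233 × 36.967 + 0.1266 × 37.951
= 18.6588 + 11.9514 + 4.8046 = 35.4148 u

35.415 u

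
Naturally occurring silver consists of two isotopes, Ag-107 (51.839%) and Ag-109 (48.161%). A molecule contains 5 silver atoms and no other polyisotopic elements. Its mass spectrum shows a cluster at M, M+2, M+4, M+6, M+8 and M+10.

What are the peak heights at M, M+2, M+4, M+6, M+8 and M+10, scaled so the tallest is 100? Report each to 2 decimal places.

11.59 : 53.82 : 100.00 : 92.90 : 43.16 : 8.02

Expanding (0.51839 + 0.48161)^5:
P(M) = 0.51839^5 = 0.037435
P(M+2) = 5 × 0.51839^4 × 0.48161^1 = 0.173897
P(M+4) = 10 × 0.51839^3 × 0.48161^2 = 0.323118
P(M+6) = 10 × 0.51839^2 × 0.48161^3 = 0.300192
P(M+8) = 5 × 0.51839^1 × 0.48161^4 = 0.139447
P(M+10) = 0.48161^5 = 0.025911
The M+4 peak is largest (0.323118); scaling to 100 gives 11.59 : 53.82 : 100.00 : 92.90 : 43.16 : 8.02.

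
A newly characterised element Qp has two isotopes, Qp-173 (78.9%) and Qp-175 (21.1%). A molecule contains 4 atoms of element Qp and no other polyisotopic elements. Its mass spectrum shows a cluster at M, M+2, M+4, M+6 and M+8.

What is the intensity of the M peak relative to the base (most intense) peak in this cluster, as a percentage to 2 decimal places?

(0.789 + 0.211)^4 gives M 0.3875, M+2 0.4145, M+4 0.1663, M+6 0.0296, M+8 0.0020; the largest is M+2.
P(M+2) = C(4,1) × 0.789^3 × 0.211^1 = 4 × 0.49116907 × 0.2110 = 0.414547 (base)
P(M) = C(4,0) × 0.789^4 × 0.211^0 = 1 × 0.3875324 × 1.0000 = 0.387532
Relative intensity = 0.387532 / 0.414547 × 100 = 93.48

93.48%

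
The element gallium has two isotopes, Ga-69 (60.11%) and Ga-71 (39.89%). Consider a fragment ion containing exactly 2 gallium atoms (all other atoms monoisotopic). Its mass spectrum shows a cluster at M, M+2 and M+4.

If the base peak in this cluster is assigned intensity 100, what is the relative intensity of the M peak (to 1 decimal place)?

75.3

Term probabilities: M 0.3613, M+2 0.4796, M+4 0.1591. Base peak = M+2.
P(M+2) = C(2,1) × 0.6011^1 × 0.3989^1 = 2 × 0.6011 × 0.3989 = 0.479558 (base)
P(M) = C(2,0) × 0.6011^2 × 0.3989^0 = 1 × 0.36132121 × 1.0000 = 0.361321
Relative intensity = 0.361321 / 0.479558 × 100 = 75.3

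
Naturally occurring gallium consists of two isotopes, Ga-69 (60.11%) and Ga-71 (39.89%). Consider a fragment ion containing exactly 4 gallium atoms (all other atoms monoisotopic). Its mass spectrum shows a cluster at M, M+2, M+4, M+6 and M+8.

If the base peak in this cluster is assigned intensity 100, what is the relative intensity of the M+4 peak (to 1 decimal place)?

Binomial terms of (0.6011 + 0.3989)^4: M 0.1306, M+2 0.3465, M+4 0.3450, M+6 0.1526, M+8 0.0253 → M+2 is the base peak.
P(M+2) = C(4,1) × 0.6011^3 × 0.3989^1 = 4 × 0.21719018 × 0.3989 = 0.346549 (base)
P(M+4) = C(4,2) × 0.6011^2 × 0.3989^2 = 6 × 0.36132121 × 0.15912121 = 0.344963
Relative intensity = 0.344963 / 0.346549 × 100 = 99.5

99.5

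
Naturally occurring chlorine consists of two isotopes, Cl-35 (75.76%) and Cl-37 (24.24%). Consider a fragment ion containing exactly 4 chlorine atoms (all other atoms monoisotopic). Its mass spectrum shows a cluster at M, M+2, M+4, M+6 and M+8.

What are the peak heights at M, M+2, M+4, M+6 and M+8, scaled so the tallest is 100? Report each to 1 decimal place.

Expanding (0.7576 + 0.2424)^4:
P(M) = 0.7576^4 = 0.329428
P(M+2) = 4 × 0.7576^3 × 0.2424^1 = 0.421612
P(M+4) = 6 × 0.7576^2 × 0.2424^2 = 0.202347
P(M+6) = 4 × 0.7576^1 × 0.2424^3 = 0.043162
P(M+8) = 0.2424^4 = 0.003452
The M+2 peak is largest (0.421612); scaling to 100 gives 78.1 : 100.0 : 48.0 : 10.2 : 0.8.

78.1 : 100.0 : 48.0 : 10.2 : 0.8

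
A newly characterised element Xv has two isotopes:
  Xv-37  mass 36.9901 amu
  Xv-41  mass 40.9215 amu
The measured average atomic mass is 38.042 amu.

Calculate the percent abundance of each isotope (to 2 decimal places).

Let x be the fractional abundance of Xv-37; then Xv-41 has abundance 1 − x.
36.9901·x + 40.9215·(1 − x) = 38.042
(36.9901 − 40.9215)·x = 38.042 − 40.9215
x = -2.8795 / -3.9314 = 0.73244 → 73.24% Xv-37, 26.76% Xv-41.

Xv-37: 73.24%, Xv-41: 26.76%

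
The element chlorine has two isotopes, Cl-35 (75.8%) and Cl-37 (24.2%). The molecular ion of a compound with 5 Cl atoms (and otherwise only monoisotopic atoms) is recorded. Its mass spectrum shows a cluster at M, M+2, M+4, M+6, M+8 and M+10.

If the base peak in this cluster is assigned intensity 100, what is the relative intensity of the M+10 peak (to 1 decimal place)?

Term probabilities: M 0.2502, M+2 0.3994, M+4 0.2551, M+6 0.0814, M+8 0.0130, M+10 0.0008. Base peak = M+2.
P(M+2) = C(5,1) × 0.758^4 × 0.242^1 = 5 × 0.33012379 × 0.2420 = 0.399450 (base)
P(M+10) = C(5,5) × 0.758^0 × 0.242^5 = 1 × 1.0000 × 0.00083 = 0.000830
Relative intensity = 0.000830 / 0.399450 × 100 = 0.2

0.2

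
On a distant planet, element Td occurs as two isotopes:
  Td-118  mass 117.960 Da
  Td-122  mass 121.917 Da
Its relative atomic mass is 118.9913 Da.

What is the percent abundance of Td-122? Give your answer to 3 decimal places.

26.063%

Let x be the fractional abundance of Td-118; then Td-122 has abundance 1 − x.
117.960·x + 121.917·(1 − x) = 118.9913
(117.960 − 121.917)·x = 118.9913 − 121.917
x = -2.9257 / -3.957 = 0.73937 → 73.937% Td-118, 26.063% Td-122.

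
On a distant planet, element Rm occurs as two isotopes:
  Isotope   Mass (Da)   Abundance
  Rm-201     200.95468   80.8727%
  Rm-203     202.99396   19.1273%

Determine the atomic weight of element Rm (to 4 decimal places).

201.3447 Da

Average mass = Σ (abundance × isotope mass) = 0.808727 × 200.95468 + 0.191273 × 202.99396
= 162.517475 + 38.827264 = 201.344739 Da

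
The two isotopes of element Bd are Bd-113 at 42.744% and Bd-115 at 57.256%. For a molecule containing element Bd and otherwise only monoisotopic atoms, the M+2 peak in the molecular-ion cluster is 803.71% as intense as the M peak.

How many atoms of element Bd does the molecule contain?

For n independent Bd atoms, I(M+2)/I(M) = n · (abundance Bd-115) / (abundance Bd-113) = n · 0.57256/0.42744.
n = 8.0371 × 0.42744/0.57256 = 6.00 ≈ 6

6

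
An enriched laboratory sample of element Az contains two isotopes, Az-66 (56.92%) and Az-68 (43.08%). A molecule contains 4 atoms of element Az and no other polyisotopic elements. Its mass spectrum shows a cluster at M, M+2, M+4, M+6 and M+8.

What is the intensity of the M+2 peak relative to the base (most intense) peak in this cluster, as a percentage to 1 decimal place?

88.1%

(0.5692 + 0.4308)^4 gives M 0.1050, M+2 0.3178, M+4 0.3608, M+6 0.1820, M+8 0.0344; the largest is M+4.
P(M+4) = C(4,2) × 0.5692^2 × 0.4308^2 = 6 × 0.32398864 × 0.18558864 = 0.360772 (base)
P(M+2) = C(4,1) × 0.5692^3 × 0.4308^1 = 4 × 0.18441433 × 0.4308 = 0.317783
Relative intensity = 0.317783 / 0.360772 × 100 = 88.1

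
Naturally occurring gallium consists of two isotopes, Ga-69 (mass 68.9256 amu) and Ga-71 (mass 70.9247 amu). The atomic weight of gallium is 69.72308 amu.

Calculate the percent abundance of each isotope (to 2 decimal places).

With x = fraction of Ga-69 (so Ga-71 is 1 − x):
68.9256·x + 70.9247·(1 − x) = 69.72308
(68.9256 − 70.9247)·x = 69.72308 − 70.9247
x = -1.20162 / -1.9991 = 0.60108 → 60.11% Ga-69, 39.89% Ga-71.

Ga-69: 60.11%, Ga-71: 39.89%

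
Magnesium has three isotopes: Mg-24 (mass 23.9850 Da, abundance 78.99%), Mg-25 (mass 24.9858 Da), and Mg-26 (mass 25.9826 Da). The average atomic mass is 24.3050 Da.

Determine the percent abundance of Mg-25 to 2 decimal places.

The remaining 21.01% is split between Mg-25 (fraction x) and Mg-26 (fraction 0.2101 − x).
Substituting: 24.9858x + 25.9826(0.2101 − x) = 5.3592485
(24.9858 − 25.9826)x = -0.09969576  ⇒  x = 0.10002, y = 0.11008
Mg-25: 10.00%, Mg-26: 11.01%.

10.00%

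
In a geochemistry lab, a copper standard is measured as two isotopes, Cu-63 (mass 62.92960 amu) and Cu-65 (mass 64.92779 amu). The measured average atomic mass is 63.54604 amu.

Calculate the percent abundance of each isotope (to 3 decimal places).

Writing the weighted mean with unknown fraction x of Cu-63:
62.92960·x + 64.92779·(1 − x) = 63.54604
(62.92960 − 64.92779)·x = 63.54604 − 64.92779
x = -1.38175 / -1.99819 = 0.69150 → 69.150% Cu-63, 30.850% Cu-65.

Cu-63: 69.150%, Cu-65: 30.850%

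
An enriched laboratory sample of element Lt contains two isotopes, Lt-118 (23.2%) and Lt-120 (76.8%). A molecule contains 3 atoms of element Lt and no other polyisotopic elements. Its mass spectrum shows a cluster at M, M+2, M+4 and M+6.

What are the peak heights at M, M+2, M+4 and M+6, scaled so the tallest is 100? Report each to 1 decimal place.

2.8 : 27.4 : 90.6 : 100.0

Expanding (0.232 + 0.768)^3:
P(M) = 0.232^3 = 0.012487
P(M+2) = 3 × 0.232^2 × 0.768^1 = 0.124010
P(M+4) = 3 × 0.232^1 × 0.768^2 = 0.410518
P(M+6) = 0.768^3 = 0.452985
The M+6 peak is largest (0.452985); scaling to 100 gives 2.8 : 27.4 : 90.6 : 100.0.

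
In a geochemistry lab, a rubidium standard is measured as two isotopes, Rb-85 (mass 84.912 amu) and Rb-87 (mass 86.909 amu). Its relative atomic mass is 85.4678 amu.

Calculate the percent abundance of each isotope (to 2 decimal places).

Rb-85: 72.17%, Rb-87: 27.83%

Let x be the fractional abundance of Rb-85; then Rb-87 has abundance 1 − x.
84.912·x + 86.909·(1 − x) = 85.4678
(84.912 − 86.909)·x = 85.4678 − 86.909
x = -1.4412 / -1.997 = 0.72168 → 72.17% Rb-85, 27.83% Rb-87.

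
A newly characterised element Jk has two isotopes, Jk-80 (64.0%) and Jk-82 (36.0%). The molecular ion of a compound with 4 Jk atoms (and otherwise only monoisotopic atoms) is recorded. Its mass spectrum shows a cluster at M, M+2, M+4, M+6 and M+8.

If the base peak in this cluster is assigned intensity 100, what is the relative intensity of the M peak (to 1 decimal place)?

Binomial terms of (0.640 + 0.360)^4: M 0.1678, M+2 0.3775, M+4 0.3185, M+6 0.1194, M+8 0.0168 → M+2 is the base peak.
P(M+2) = C(4,1) × 0.640^3 × 0.360^1 = 4 × 0.262144 × 0.3600 = 0.377487 (base)
P(M) = C(4,0) × 0.640^4 × 0.360^0 = 1 × 0.16777216 × 1.0000 = 0.167772
Relative intensity = 0.167772 / 0.377487 × 100 = 44.4

44.4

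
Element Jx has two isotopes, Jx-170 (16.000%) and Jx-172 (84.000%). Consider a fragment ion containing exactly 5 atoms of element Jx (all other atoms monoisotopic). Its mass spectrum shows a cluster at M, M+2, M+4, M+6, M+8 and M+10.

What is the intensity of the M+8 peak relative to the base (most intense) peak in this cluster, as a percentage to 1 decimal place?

Binomial terms of (0.16000 + 0.84000)^5: M 0.0001, M+2 0.0028, M+4 0.0289, M+6 0.1517, M+8 0.3983, M+10 0.4182 → M+10 is the base peak.
P(M+10) = C(5,5) × 0.16000^0 × 0.84000^5 = 1 × 1.0000 × 0.41821194 = 0.418212 (base)
P(M+8) = C(5,4) × 0.16000^1 × 0.84000^4 = 5 × 0.1600 × 0.49787136 = 0.398297
Relative intensity = 0.398297 / 0.418212 × 100 = 95.2

95.2%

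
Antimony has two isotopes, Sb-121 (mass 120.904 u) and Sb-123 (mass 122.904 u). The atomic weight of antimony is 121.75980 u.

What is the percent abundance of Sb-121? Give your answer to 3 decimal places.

57.210%

With x = fraction of Sb-121 (so Sb-123 is 1 − x):
120.904·x + 122.904·(1 − x) = 121.75980
(120.904 − 122.904)·x = 121.75980 − 122.904
x = -1.14420 / -2.000 = 0.57210 → 57.210% Sb-121, 42.790% Sb-123.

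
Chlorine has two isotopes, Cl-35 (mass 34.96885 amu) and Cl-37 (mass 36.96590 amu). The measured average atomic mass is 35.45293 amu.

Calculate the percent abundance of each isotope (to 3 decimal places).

Let x be the fractional abundance of Cl-35; then Cl-37 has abundance 1 − x.
34.96885·x + 36.96590·(1 − x) = 35.45293
(34.96885 − 36.96590)·x = 35.45293 − 36.96590
x = -1.51297 / -1.99705 = 0.75760 → 75.760% Cl-35, 24.240% Cl-37.

Cl-35: 75.760%, Cl-37: 24.240%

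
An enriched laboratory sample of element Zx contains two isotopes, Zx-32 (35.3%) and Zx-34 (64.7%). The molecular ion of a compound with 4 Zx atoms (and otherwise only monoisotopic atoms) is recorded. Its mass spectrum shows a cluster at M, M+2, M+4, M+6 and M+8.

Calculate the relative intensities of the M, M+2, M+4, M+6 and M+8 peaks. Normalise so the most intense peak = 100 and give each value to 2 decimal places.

Each Zx atom is independently Zx-32 (p = 0.353) or Zx-34 (q = 0.647); the cluster is the binomial expansion (p + q)^4.
P(M) = 0.353^4 = 0.015527
P(M+2) = 4 × 0.353^3 × 0.647^1 = 0.113838
P(M+4) = 6 × 0.353^2 × 0.647^2 = 0.312975
P(M+6) = 4 × 0.353^1 × 0.647^3 = 0.382426
P(M+8) = 0.647^4 = 0.175233
The M+6 peak is largest (0.382426); scaling to 100 gives 4.06 : 29.77 : 81.84 : 100.00 : 45.82.

4.06 : 29.77 : 81.84 : 100.00 : 45.82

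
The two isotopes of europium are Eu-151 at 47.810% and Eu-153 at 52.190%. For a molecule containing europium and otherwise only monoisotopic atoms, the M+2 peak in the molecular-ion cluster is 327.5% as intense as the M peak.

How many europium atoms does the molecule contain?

For n independent Eu atoms, I(M+2)/I(M) = n · (abundance Eu-153) / (abundance Eu-151) = n · 0.52190/0.47810.
n = 3.275 × 0.47810/0.52190 = 3.00 ≈ 3

3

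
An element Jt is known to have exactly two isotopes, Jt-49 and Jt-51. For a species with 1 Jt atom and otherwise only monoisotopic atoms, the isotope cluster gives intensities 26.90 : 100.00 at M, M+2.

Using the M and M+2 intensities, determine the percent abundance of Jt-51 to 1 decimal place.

If p is the fraction of Jt that is Jt-49, then I(M+2)/I(M) = [C(1,1)·p^0·(1−p)] / p^1 = 1·(1−p)/p = 100.00/26.90 = 3.7175
(1−p)/p = 3.7175/1 = 3.7175  ⇒  p = 1/(1 + 3.7175) = 0.2120
Jt-49: 21.2%, Jt-51: 78.8%.

78.8%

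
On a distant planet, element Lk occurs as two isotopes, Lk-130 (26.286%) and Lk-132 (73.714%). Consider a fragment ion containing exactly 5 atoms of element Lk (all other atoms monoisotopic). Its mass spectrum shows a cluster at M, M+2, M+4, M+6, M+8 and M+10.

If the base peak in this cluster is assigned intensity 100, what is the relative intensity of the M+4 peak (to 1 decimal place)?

25.4

Binomial terms of (0.26286 + 0.73714)^5: M 0.0013, M+2 0.0176, M+4 0.0987, M+6 0.2768, M+8 0.3881, M+10 0.2176 → M+8 is the base peak.
P(M+8) = C(5,4) × 0.26286^1 × 0.73714^4 = 5 × 0.26286 × 0.2952568 = 0.388056 (base)
P(M+4) = C(5,2) × 0.26286^3 × 0.73714^2 = 10 × 0.01816241 × 0.54337538 = 0.098690
Relative intensity = 0.098690 / 0.388056 × 100 = 25.4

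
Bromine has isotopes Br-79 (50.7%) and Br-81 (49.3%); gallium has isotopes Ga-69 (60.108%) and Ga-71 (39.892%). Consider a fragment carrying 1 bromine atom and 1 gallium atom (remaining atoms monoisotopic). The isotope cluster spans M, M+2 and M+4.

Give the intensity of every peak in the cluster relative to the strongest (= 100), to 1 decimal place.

61.1 : 100.0 : 39.4

Bromine pattern (n=1): 0.5070 : 0.4930
Gallium pattern (n=1): 0.60108 : 0.39892
Convolve the two distributions (both contribute in 2-u steps):
  M: 0.5070×0.60108 = 0.304748
  M+2: 0.5070×0.39892 + 0.4930×0.60108 = 0.498585
  M+4: 0.4930×0.39892 = 0.196668
Scale to base peak (0.498585) = 100: 61.1 : 100.0 : 39.4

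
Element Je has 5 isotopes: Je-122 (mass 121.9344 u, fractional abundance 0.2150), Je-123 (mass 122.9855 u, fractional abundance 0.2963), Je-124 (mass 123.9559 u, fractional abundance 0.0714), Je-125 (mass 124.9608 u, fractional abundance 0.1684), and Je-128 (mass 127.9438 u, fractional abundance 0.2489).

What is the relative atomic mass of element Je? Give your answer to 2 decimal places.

The abundance-weighted mean is 0.2150 × 121.9344 + 0.2963 × 122.9855 + 0.0714 × 123.9559 + 0.1684 × 124.9608 + 0.2489 × 127.9438
= 26.21590 + 36.44060 + 8.85045 + 21.04340 + 31.84521 = 124.39556 u

124.40 u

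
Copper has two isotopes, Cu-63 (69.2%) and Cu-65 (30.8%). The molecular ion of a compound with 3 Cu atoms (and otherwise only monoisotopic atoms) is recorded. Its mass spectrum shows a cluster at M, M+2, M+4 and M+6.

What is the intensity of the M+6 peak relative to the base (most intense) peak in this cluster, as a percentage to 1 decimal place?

Term probabilities: M 0.3314, M+2 0.4425, M+4 0.1969, M+6 0.0292. Base peak = M+2.
P(M+2) = C(3,1) × 0.692^2 × 0.308^1 = 3 × 0.478864 × 0.3080 = 0.442470 (base)
P(M+6) = C(3,3) × 0.692^0 × 0.308^3 = 1 × 1.0000 × 0.02921811 = 0.029218
Relative intensity = 0.029218 / 0.442470 × 100 = 6.6

6.6%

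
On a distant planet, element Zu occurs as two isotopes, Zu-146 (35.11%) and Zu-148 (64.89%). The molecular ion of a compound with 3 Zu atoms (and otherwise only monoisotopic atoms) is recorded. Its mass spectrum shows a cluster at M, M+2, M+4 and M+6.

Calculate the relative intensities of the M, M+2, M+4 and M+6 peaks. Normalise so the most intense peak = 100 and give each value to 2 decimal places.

Each Zu atom is independently Zu-146 (p = 0.3511) or Zu-148 (q = 0.6489); the cluster is the binomial expansion (p + q)^3.
P(M) = 0.3511^3 = 0.043281
P(M+2) = 3 × 0.3511^2 × 0.6489^1 = 0.239972
P(M+4) = 3 × 0.3511^1 × 0.6489^2 = 0.443514
P(M+6) = 0.6489^3 = 0.273233
The M+4 peak is largest (0.443514); scaling to 100 gives 9.76 : 54.11 : 100.00 : 61.61.

9.76 : 54.11 : 100.00 : 61.61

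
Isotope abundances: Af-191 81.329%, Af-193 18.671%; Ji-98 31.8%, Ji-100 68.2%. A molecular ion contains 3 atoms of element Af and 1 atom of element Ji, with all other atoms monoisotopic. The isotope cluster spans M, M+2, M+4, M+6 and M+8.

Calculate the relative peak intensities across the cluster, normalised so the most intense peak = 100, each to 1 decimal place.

Element Af pattern (n=3): 0.53794305 : 0.37049274 : 0.08505539 : 0.00650883
Element Ji pattern (n=1): 0.3180 : 0.6820
Convolve the two distributions (both contribute in 2-u steps):
  M: 0.53794305×0.3180 = 0.171066
  M+2: 0.53794305×0.6820 + 0.37049274×0.3180 = 0.484694
  M+4: 0.37049274×0.6820 + 0.08505539×0.3180 = 0.279724
  M+6: 0.08505539×0.6820 + 0.00650883×0.3180 = 0.060078
  M+8: 0.00650883×0.6820 = 0.004439
Scale to base peak (0.484694) = 100: 35.3 : 100.0 : 57.7 : 12.4 : 0.9

35.3 : 100.0 : 57.7 : 12.4 : 0.9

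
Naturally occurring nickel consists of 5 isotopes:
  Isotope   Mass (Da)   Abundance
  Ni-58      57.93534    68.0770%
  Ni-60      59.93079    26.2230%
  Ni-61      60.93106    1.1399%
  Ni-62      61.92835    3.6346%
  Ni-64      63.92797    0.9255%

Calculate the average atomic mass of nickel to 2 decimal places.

The abundance-weighted mean is 0.680770 × 57.93534 + 0.262230 × 59.93079 + 0.011399 × 60.93106 + 0.036346 × 61.92835 + 0.009255 × 63.92797
= 39.440641 + 15.715651 + 0.694553 + 2.250848 + 0.591653 = 58.693346 Da

58.69 Da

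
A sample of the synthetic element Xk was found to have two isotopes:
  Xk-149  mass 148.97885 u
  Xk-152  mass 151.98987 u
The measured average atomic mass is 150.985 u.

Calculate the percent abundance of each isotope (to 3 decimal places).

Xk-149: 33.373%, Xk-152: 66.627%

Writing the weighted mean with unknown fraction x of Xk-149:
148.97885·x + 151.98987·(1 − x) = 150.985
(148.97885 − 151.98987)·x = 150.985 − 151.98987
x = -1.00487 / -3.01102 = 0.33373 → 33.373% Xk-149, 66.627% Xk-152.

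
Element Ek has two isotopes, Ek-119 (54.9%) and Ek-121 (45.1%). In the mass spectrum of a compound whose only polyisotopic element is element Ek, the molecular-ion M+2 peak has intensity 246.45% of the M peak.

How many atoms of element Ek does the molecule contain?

3

With n Ek atoms, P(M+2)/P(M) = C(n,1)·p^(n−1)q / p^n = n·q/p = n · 0.451/0.549.
n = 2.4645 × 0.549/0.451 = 3.00 ≈ 3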